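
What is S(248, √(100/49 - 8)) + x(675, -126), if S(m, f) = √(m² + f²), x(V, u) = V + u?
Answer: 549 + 2*√753351/7 ≈ 796.99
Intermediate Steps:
S(m, f) = √(f² + m²)
S(248, √(100/49 - 8)) + x(675, -126) = √((√(100/49 - 8))² + 248²) + (675 - 126) = √((√(100*(1/49) - 8))² + 61504) + 549 = √((√(100/49 - 8))² + 61504) + 549 = √((√(-292/49))² + 61504) + 549 = √((2*I*√73/7)² + 61504) + 549 = √(-292/49 + 61504) + 549 = √(3013404/49) + 549 = 2*√753351/7 + 549 = 549 + 2*√753351/7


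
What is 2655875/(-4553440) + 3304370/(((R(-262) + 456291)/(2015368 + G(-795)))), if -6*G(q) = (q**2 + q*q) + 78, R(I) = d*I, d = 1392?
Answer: 1810244477885992025/27802393952 ≈ 6.5111e+7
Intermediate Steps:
R(I) = 1392*I
G(q) = -13 - q**2/3 (G(q) = -((q**2 + q*q) + 78)/6 = -((q**2 + q**2) + 78)/6 = -(2*q**2 + 78)/6 = -(78 + 2*q**2)/6 = -13 - q**2/3)
2655875/(-4553440) + 3304370/(((R(-262) + 456291)/(2015368 + G(-795)))) = 2655875/(-4553440) + 3304370/(((1392*(-262) + 456291)/(2015368 + (-13 - 1/3*(-795)**2)))) = 2655875*(-1/4553440) + 3304370/(((-364704 + 456291)/(2015368 + (-13 - 1/3*632025)))) = -531175/910688 + 3304370/((91587/(2015368 + (-13 - 210675)))) = -531175/910688 + 3304370/((91587/(2015368 - 210688))) = -531175/910688 + 3304370/((91587/1804680)) = -531175/910688 + 3304370/((91587*(1/1804680))) = -531175/910688 + 3304370/(30529/601560) = -531175/910688 + 3304370*(601560/30529) = -531175/910688 + 1987776817200/30529 = 1810244477885992025/27802393952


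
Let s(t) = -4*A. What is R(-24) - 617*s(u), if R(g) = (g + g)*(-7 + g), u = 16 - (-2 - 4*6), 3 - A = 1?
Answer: 6424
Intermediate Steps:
A = 2 (A = 3 - 1*1 = 3 - 1 = 2)
u = 42 (u = 16 - (-2 - 24) = 16 - 1*(-26) = 16 + 26 = 42)
s(t) = -8 (s(t) = -4*2 = -8)
R(g) = 2*g*(-7 + g) (R(g) = (2*g)*(-7 + g) = 2*g*(-7 + g))
R(-24) - 617*s(u) = 2*(-24)*(-7 - 24) - 617*(-8) = 2*(-24)*(-31) + 4936 = 1488 + 4936 = 6424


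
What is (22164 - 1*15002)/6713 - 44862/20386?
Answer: -77577037/68425609 ≈ -1.1337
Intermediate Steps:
(22164 - 1*15002)/6713 - 44862/20386 = (22164 - 15002)*(1/6713) - 44862*1/20386 = 7162*(1/6713) - 22431/10193 = 7162/6713 - 22431/10193 = -77577037/68425609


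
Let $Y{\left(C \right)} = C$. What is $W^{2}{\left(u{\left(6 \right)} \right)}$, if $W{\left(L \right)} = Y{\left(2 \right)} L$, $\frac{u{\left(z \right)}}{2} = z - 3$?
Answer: $144$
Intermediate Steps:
$u{\left(z \right)} = -6 + 2 z$ ($u{\left(z \right)} = 2 \left(z - 3\right) = 2 \left(-3 + z\right) = -6 + 2 z$)
$W{\left(L \right)} = 2 L$
$W^{2}{\left(u{\left(6 \right)} \right)} = \left(2 \left(-6 + 2 \cdot 6\right)\right)^{2} = \left(2 \left(-6 + 12\right)\right)^{2} = \left(2 \cdot 6\right)^{2} = 12^{2} = 144$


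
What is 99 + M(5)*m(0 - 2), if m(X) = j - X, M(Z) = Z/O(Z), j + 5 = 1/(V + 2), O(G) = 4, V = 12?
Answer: 5339/56 ≈ 95.339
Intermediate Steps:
j = -69/14 (j = -5 + 1/(12 + 2) = -5 + 1/14 = -69/14 ≈ -4.9286)
M(Z) = Z/4
m(X) = -69/14 - X
99 + M(5)*m(0 - 2) = 99 + ((¼)*5)*(-69/14 - (0 - 2)) = 99 + 5*(-69/14 - 1*(-2))/4 = 99 + 5*(-69/14 + 2)/4 = 99 + (5/4)*(-41/14) = 99 - 205/56 = 5339/56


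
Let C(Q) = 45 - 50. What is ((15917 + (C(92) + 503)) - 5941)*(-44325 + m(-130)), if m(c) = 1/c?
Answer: -30176908487/65 ≈ -4.6426e+8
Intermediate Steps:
C(Q) = -5
((15917 + (C(92) + 503)) - 5941)*(-44325 + m(-130)) = ((15917 + (-5 + 503)) - 5941)*(-44325 + 1/(-130)) = ((15917 + 498) - 5941)*(-44325 - 1/130) = (16415 - 5941)*(-5762251/130) = 10474*(-5762251/130) = -30176908487/65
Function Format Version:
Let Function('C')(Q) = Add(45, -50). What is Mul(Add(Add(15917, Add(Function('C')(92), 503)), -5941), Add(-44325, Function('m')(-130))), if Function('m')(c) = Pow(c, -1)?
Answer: Rational(-30176908487, 65) ≈ -4.6426e+8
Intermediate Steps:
Function('C')(Q) = -5
Mul(Add(Add(15917, Add(Function('C')(92), 503)), -5941), Add(-44325, Function('m')(-130))) = Mul(Add(Add(15917, Add(-5, 503)), -5941), Add(-44325, Pow(-130, -1))) = Mul(Add(Add(15917, 498), -5941), Add(-44325, Rational(-1, 130))) = Mul(Add(16415, -5941), Rational(-5762251, 130)) = Mul(10474, Rational(-5762251, 130)) = Rational(-30176908487, 65)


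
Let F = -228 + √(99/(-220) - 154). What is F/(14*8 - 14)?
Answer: -114/49 + I*√15445/980 ≈ -2.3265 + 0.12681*I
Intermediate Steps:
F = -228 + I*√15445/10 (F = -228 + √(99*(-1/220) - 154) = -228 + √(-9/20 - 154) = -228 + √(-3089/20) = -228 + I*√15445/10 ≈ -228.0 + 12.428*I)
F/(14*8 - 14) = (-228 + I*√15445/10)/(14*8 - 14) = (-228 + I*√15445/10)/(112 - 14) = (-228 + I*√15445/10)/98 = (-228 + I*√15445/10)*(1/98) = -114/49 + I*√15445/980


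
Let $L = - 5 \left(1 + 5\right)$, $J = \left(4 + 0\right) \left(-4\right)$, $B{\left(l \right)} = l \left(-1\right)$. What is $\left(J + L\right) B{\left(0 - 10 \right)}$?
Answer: $-460$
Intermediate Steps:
$B{\left(l \right)} = - l$
$J = -16$ ($J = 4 \left(-4\right) = -16$)
$L = -30$ ($L = \left(-5\right) 6 = -30$)
$\left(J + L\right) B{\left(0 - 10 \right)} = \left(-16 - 30\right) \left(- (0 - 10)\right) = - 46 \left(- (0 - 10)\right) = - 46 \left(\left(-1\right) \left(-10\right)\right) = \left(-46\right) 10 = -460$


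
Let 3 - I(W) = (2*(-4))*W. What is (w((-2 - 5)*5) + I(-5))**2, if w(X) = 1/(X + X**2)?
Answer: 1938552841/1416100 ≈ 1368.9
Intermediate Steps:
I(W) = 3 + 8*W (I(W) = 3 - 2*(-4)*W = 3 - (-8)*W = 3 + 8*W)
(w((-2 - 5)*5) + I(-5))**2 = (1/((((-2 - 5)*5))*(1 + (-2 - 5)*5)) + (3 + 8*(-5)))**2 = (1/(((-7*5))*(1 - 7*5)) + (3 - 40))**2 = (1/((-35)*(1 - 35)) - 37)**2 = (-1/35/(-34) - 37)**2 = (-1/35*(-1/34) - 37)**2 = (1/1190 - 37)**2 = (-44029/1190)**2 = 1938552841/1416100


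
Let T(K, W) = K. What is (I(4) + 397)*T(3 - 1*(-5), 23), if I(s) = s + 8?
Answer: 3272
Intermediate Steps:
I(s) = 8 + s
(I(4) + 397)*T(3 - 1*(-5), 23) = ((8 + 4) + 397)*(3 - 1*(-5)) = (12 + 397)*(3 + 5) = 409*8 = 3272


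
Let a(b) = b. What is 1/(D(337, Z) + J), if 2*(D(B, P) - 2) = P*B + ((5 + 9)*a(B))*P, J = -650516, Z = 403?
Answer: 2/736137 ≈ 2.7169e-6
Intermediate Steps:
D(B, P) = 2 + 15*B*P/2 (D(B, P) = 2 + (P*B + ((5 + 9)*B)*P)/2 = 2 + (B*P + (14*B)*P)/2 = 2 + (B*P + 14*B*P)/2 = 2 + (15*B*P)/2 = 2 + 15*B*P/2)
1/(D(337, Z) + J) = 1/((2 + (15/2)*337*403) - 650516) = 1/((2 + 2037165/2) - 650516) = 1/(2037169/2 - 650516) = 1/(736137/2) = 2/736137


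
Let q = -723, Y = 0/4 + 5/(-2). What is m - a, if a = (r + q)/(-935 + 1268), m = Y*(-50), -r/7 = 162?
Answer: 14494/111 ≈ 130.58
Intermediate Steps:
Y = -5/2 (Y = 0*(¼) + 5*(-½) = 0 - 5/2 = -5/2 ≈ -2.5000)
r = -1134 (r = -7*162 = -1134)
m = 125 (m = -5/2*(-50) = 125)
a = -619/111 (a = (-1134 - 723)/(-935 + 1268) = -1857/333 = -1857*1/333 = -619/111 ≈ -5.5766)
m - a = 125 - 1*(-619/111) = 125 + 619/111 = 14494/111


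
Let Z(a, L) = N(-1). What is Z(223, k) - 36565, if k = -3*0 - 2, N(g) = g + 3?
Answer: -36563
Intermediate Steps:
N(g) = 3 + g
k = -2 (k = 0 - 2 = -2)
Z(a, L) = 2 (Z(a, L) = 3 - 1 = 2)
Z(223, k) - 36565 = 2 - 36565 = -36563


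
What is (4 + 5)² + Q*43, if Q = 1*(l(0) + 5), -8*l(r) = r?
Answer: 296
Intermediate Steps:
l(r) = -r/8
Q = 5 (Q = 1*(-⅛*0 + 5) = 1*(0 + 5) = 1*5 = 5)
(4 + 5)² + Q*43 = (4 + 5)² + 5*43 = 9² + 215 = 81 + 215 = 296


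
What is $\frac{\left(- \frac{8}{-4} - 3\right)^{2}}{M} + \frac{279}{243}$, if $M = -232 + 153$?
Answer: $\frac{2422}{2133} \approx 1.1355$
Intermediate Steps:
$M = -79$
$\frac{\left(- \frac{8}{-4} - 3\right)^{2}}{M} + \frac{279}{243} = \frac{\left(- \frac{8}{-4} - 3\right)^{2}}{-79} + \frac{279}{243} = \left(\left(-8\right) \left(- \frac{1}{4}\right) - 3\right)^{2} \left(- \frac{1}{79}\right) + 279 \cdot \frac{1}{243} = \left(2 - 3\right)^{2} \left(- \frac{1}{79}\right) + \frac{31}{27} = \left(-1\right)^{2} \left(- \frac{1}{79}\right) + \frac{31}{27} = 1 \left(- \frac{1}{79}\right) + \frac{31}{27} = - \frac{1}{79} + \frac{31}{27} = \frac{2422}{2133}$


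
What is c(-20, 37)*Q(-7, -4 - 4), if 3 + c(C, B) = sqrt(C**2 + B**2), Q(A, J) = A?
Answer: 21 - 7*sqrt(1769) ≈ -273.42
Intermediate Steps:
c(C, B) = -3 + sqrt(B**2 + C**2) (c(C, B) = -3 + sqrt(C**2 + B**2) = -3 + sqrt(B**2 + C**2))
c(-20, 37)*Q(-7, -4 - 4) = (-3 + sqrt(37**2 + (-20)**2))*(-7) = (-3 + sqrt(1369 + 400))*(-7) = (-3 + sqrt(1769))*(-7) = 21 - 7*sqrt(1769)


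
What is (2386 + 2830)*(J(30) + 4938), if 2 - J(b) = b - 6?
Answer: 25641856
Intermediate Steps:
J(b) = 8 - b (J(b) = 2 - (b - 6) = 2 - (-6 + b) = 2 + (6 - b) = 8 - b)
(2386 + 2830)*(J(30) + 4938) = (2386 + 2830)*((8 - 1*30) + 4938) = 5216*((8 - 30) + 4938) = 5216*(-22 + 4938) = 5216*4916 = 25641856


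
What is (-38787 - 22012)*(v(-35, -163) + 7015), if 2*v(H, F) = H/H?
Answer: -853070769/2 ≈ -4.2654e+8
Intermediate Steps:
v(H, F) = 1/2 (v(H, F) = (H/H)/2 = (1/2)*1 = 1/2)
(-38787 - 22012)*(v(-35, -163) + 7015) = (-38787 - 22012)*(1/2 + 7015) = -60799*14031/2 = -853070769/2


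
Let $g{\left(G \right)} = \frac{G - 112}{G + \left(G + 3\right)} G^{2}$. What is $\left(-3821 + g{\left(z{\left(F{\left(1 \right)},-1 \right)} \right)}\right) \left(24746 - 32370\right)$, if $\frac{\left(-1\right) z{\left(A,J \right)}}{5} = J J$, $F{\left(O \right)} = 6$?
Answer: $\frac{181618928}{7} \approx 2.5946 \cdot 10^{7}$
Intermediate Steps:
$z{\left(A,J \right)} = - 5 J^{2}$ ($z{\left(A,J \right)} = - 5 J J = - 5 J^{2}$)
$g{\left(G \right)} = \frac{G^{2} \left(-112 + G\right)}{3 + 2 G}$ ($g{\left(G \right)} = \frac{-112 + G}{G + \left(3 + G\right)} G^{2} = \frac{-112 + G}{3 + 2 G} G^{2} = \frac{G^{2} \left(-112 + G\right)}{3 + 2 G}$)
$\left(-3821 + g{\left(z{\left(F{\left(1 \right)},-1 \right)} \right)}\right) \left(24746 - 32370\right) = \left(-3821 + \frac{\left(- 5 \left(-1\right)^{2}\right)^{2} \left(-112 - 5 \left(-1\right)^{2}\right)}{3 + 2 \left(- 5 \left(-1\right)^{2}\right)}\right) \left(24746 - 32370\right) = \left(-3821 + \frac{\left(\left(-5\right) 1\right)^{2} \left(-112 - 5\right)}{3 + 2 \left(\left(-5\right) 1\right)}\right) \left(-7624\right) = \left(-3821 + \frac{\left(-5\right)^{2} \left(-112 - 5\right)}{3 + 2 \left(-5\right)}\right) \left(-7624\right) = \left(-3821 + 25 \frac{1}{3 - 10} \left(-117\right)\right) \left(-7624\right) = \left(-3821 + 25 \frac{1}{-7} \left(-117\right)\right) \left(-7624\right) = \left(-3821 + 25 \left(- \frac{1}{7}\right) \left(-117\right)\right) \left(-7624\right) = \left(-3821 + \frac{2925}{7}\right) \left(-7624\right) = \left(- \frac{23822}{7}\right) \left(-7624\right) = \frac{181618928}{7}$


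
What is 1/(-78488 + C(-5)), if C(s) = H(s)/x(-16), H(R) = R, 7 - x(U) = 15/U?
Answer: -127/9968056 ≈ -1.2741e-5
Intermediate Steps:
x(U) = 7 - 15/U
C(s) = 16*s/127 (C(s) = s/(7 - 15/(-16)) = s/(7 - 15*(-1/16)) = s/(7 + 15/16) = s/(127/16) = s*(16/127) = 16*s/127)
1/(-78488 + C(-5)) = 1/(-78488 + (16/127)*(-5)) = 1/(-78488 - 80/127) = 1/(-9968056/127) = -127/9968056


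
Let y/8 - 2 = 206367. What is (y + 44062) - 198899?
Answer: 1496115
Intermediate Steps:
y = 1650952 (y = 16 + 8*206367 = 16 + 1650936 = 1650952)
(y + 44062) - 198899 = (1650952 + 44062) - 198899 = 1695014 - 198899 = 1496115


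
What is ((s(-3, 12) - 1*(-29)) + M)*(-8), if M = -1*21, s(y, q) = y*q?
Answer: 224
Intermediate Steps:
s(y, q) = q*y
M = -21
((s(-3, 12) - 1*(-29)) + M)*(-8) = ((12*(-3) - 1*(-29)) - 21)*(-8) = ((-36 + 29) - 21)*(-8) = (-7 - 21)*(-8) = -28*(-8) = 224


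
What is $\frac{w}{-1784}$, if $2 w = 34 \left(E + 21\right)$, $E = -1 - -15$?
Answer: $- \frac{595}{1784} \approx -0.33352$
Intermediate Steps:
$E = 14$ ($E = -1 + 15 = 14$)
$w = 595$ ($w = \frac{34 \left(14 + 21\right)}{2} = \frac{34 \cdot 35}{2} = \frac{1}{2} \cdot 1190 = 595$)
$\frac{w}{-1784} = \frac{595}{-1784} = 595 \left(- \frac{1}{1784}\right) = - \frac{595}{1784}$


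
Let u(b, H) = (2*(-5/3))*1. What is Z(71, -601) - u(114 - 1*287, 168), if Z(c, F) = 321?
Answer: 973/3 ≈ 324.33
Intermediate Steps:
u(b, H) = -10/3 (u(b, H) = (2*(-5*⅓))*1 = (2*(-5/3))*1 = -10/3*1 = -10/3)
Z(71, -601) - u(114 - 1*287, 168) = 321 - 1*(-10/3) = 321 + 10/3 = 973/3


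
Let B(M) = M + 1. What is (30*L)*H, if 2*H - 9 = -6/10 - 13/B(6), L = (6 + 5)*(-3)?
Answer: -22671/7 ≈ -3238.7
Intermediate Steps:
B(M) = 1 + M
L = -33 (L = 11*(-3) = -33)
H = 229/70 (H = 9/2 + (-6/10 - 13/(1 + 6))/2 = 9/2 + (-6*1/10 - 13/7)/2 = 9/2 + (-3/5 - 13*1/7)/2 = 9/2 + (-3/5 - 13/7)/2 = 9/2 + (1/2)*(-86/35) = 9/2 - 43/35 = 229/70 ≈ 3.2714)
(30*L)*H = (30*(-33))*(229/70) = -990*229/70 = -22671/7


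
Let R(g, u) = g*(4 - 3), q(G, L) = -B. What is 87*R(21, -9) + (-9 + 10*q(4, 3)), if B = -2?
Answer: 1838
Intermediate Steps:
q(G, L) = 2 (q(G, L) = -1*(-2) = 2)
R(g, u) = g (R(g, u) = g*1 = g)
87*R(21, -9) + (-9 + 10*q(4, 3)) = 87*21 + (-9 + 10*2) = 1827 + (-9 + 20) = 1827 + 11 = 1838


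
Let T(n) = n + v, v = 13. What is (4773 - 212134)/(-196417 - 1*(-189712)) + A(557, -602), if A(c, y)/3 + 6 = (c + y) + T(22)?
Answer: -114479/6705 ≈ -17.074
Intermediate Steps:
T(n) = 13 + n (T(n) = n + 13 = 13 + n)
A(c, y) = 87 + 3*c + 3*y (A(c, y) = -18 + 3*((c + y) + (13 + 22)) = -18 + 3*((c + y) + 35) = -18 + 3*(35 + c + y) = -18 + (105 + 3*c + 3*y) = 87 + 3*c + 3*y)
(4773 - 212134)/(-196417 - 1*(-189712)) + A(557, -602) = (4773 - 212134)/(-196417 - 1*(-189712)) + (87 + 3*557 + 3*(-602)) = -207361/(-196417 + 189712) + (87 + 1671 - 1806) = -207361/(-6705) - 48 = -207361*(-1/6705) - 48 = 207361/6705 - 48 = -114479/6705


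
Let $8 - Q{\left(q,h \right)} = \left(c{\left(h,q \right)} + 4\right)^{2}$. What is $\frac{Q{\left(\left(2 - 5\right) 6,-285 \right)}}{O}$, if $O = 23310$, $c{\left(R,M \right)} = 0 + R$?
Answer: $- \frac{11279}{3330} \approx -3.3871$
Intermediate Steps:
$c{\left(R,M \right)} = R$
$Q{\left(q,h \right)} = 8 - \left(4 + h\right)^{2}$ ($Q{\left(q,h \right)} = 8 - \left(h + 4\right)^{2} = 8 - \left(4 + h\right)^{2}$)
$\frac{Q{\left(\left(2 - 5\right) 6,-285 \right)}}{O} = \frac{8 - \left(4 - 285\right)^{2}}{23310} = \left(8 - \left(-281\right)^{2}\right) \frac{1}{23310} = \left(8 - 78961\right) \frac{1}{23310} = \left(-78953\right) \frac{1}{23310} = - \frac{11279}{3330}$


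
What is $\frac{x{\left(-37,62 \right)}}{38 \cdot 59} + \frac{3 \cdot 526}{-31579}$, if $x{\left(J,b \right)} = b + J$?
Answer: $- \frac{2748401}{70800118} \approx -0.038819$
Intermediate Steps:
$x{\left(J,b \right)} = J + b$
$\frac{x{\left(-37,62 \right)}}{38 \cdot 59} + \frac{3 \cdot 526}{-31579} = \frac{-37 + 62}{38 \cdot 59} + \frac{3 \cdot 526}{-31579} = \frac{25}{2242} + 1578 \left(- \frac{1}{31579}\right) = 25 \cdot \frac{1}{2242} - \frac{1578}{31579} = \frac{25}{2242} - \frac{1578}{31579} = - \frac{2748401}{70800118}$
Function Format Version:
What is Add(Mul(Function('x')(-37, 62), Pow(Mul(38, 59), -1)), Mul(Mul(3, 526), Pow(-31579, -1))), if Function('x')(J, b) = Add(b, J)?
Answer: Rational(-2748401, 70800118) ≈ -0.038819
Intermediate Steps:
Function('x')(J, b) = Add(J, b)
Add(Mul(Function('x')(-37, 62), Pow(Mul(38, 59), -1)), Mul(Mul(3, 526), Pow(-31579, -1))) = Add(Mul(Add(-37, 62), Pow(Mul(38, 59), -1)), Mul(Mul(3, 526), Pow(-31579, -1))) = Add(Mul(25, Pow(2242, -1)), Mul(1578, Rational(-1, 31579))) = Add(Mul(25, Rational(1, 2242)), Rational(-1578, 31579)) = Add(Rational(25, 2242), Rational(-1578, 31579)) = Rational(-2748401, 70800118)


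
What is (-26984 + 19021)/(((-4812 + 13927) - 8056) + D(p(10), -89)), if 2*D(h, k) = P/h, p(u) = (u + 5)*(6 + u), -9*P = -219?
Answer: -11466720/1525033 ≈ -7.5190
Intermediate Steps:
P = 73/3 (P = -1/9*(-219) = 73/3 ≈ 24.333)
p(u) = (5 + u)*(6 + u)
D(h, k) = 73/(6*h) (D(h, k) = (73/(3*h))/2 = 73/(6*h))
(-26984 + 19021)/(((-4812 + 13927) - 8056) + D(p(10), -89)) = (-26984 + 19021)/(((-4812 + 13927) - 8056) + 73/(6*(30 + 10**2 + 11*10))) = -7963/((9115 - 8056) + 73/(6*(30 + 100 + 110))) = -7963/(1059 + (73/6)/240) = -7963/(1059 + (73/6)*(1/240)) = -7963/(1059 + 73/1440) = -7963/1525033/1440 = -7963*1440/1525033 = -11466720/1525033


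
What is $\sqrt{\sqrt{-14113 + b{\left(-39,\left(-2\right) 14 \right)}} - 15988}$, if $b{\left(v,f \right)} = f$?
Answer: $\sqrt{-15988 + i \sqrt{14141}} \approx 0.4702 + 126.44 i$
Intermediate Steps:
$\sqrt{\sqrt{-14113 + b{\left(-39,\left(-2\right) 14 \right)}} - 15988} = \sqrt{\sqrt{-14113 - 28} - 15988} = \sqrt{\sqrt{-14141} - 15988} = \sqrt{i \sqrt{14141} - 15988} = \sqrt{-15988 + i \sqrt{14141}}$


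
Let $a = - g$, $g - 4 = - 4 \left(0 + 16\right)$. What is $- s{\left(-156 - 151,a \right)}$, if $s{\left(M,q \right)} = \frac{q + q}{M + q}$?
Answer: $\frac{120}{247} \approx 0.48583$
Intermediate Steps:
$g = -60$ ($g = 4 - 4 \left(0 + 16\right) = 4 - 64 = -60$)
$a = 60$ ($a = \left(-1\right) \left(-60\right) = 60$)
$s{\left(M,q \right)} = \frac{2 q}{M + q}$
$- s{\left(-156 - 151,a \right)} = - \frac{2 \cdot 60}{\left(-156 - 151\right) + 60} = - \frac{2 \cdot 60}{-307 + 60} = - \frac{2 \cdot 60}{-247} = - \frac{2 \cdot 60 \left(-1\right)}{247} = \left(-1\right) \left(- \frac{120}{247}\right) = \frac{120}{247}$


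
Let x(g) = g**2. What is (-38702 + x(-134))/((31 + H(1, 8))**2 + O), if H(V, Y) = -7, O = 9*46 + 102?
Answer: -10373/546 ≈ -18.998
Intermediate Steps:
O = 516 (O = 414 + 102 = 516)
(-38702 + x(-134))/((31 + H(1, 8))**2 + O) = (-38702 + (-134)**2)/((31 - 7)**2 + 516) = (-38702 + 17956)/(24**2 + 516) = -20746/(576 + 516) = -20746/1092 = -20746*1/1092 = -10373/546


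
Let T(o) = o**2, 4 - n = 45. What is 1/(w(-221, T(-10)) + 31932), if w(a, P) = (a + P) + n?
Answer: 1/31770 ≈ 3.1476e-5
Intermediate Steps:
n = -41 (n = 4 - 1*45 = 4 - 45 = -41)
w(a, P) = -41 + P + a (w(a, P) = (a + P) - 41 = (P + a) - 41 = -41 + P + a)
1/(w(-221, T(-10)) + 31932) = 1/((-41 + (-10)**2 - 221) + 31932) = 1/((-41 + 100 - 221) + 31932) = 1/(-162 + 31932) = 1/31770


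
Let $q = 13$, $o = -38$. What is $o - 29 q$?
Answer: $-415$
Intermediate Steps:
$o - 29 q = -38 - 377 = -415$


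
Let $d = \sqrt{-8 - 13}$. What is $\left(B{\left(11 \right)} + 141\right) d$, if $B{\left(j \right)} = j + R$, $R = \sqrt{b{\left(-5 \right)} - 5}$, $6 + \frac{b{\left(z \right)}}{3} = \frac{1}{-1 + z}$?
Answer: $- \frac{\sqrt{1974}}{2} + 152 i \sqrt{21} \approx -22.215 + 696.55 i$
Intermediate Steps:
$b{\left(z \right)} = -18 + \frac{3}{-1 + z}$
$R = \frac{i \sqrt{94}}{2}$ ($R = \sqrt{\frac{3 \left(7 - -30\right)}{-1 - 5} - 5} = \sqrt{\frac{3 \left(7 + 30\right)}{-6} - 5} = \sqrt{3 \left(- \frac{1}{6}\right) 37 - 5} = \sqrt{- \frac{37}{2} - 5} = \sqrt{- \frac{47}{2}} = \frac{i \sqrt{94}}{2} \approx 4.8477 i$)
$B{\left(j \right)} = j + \frac{i \sqrt{94}}{2}$
$d = i \sqrt{21}$ ($d = \sqrt{-21} = i \sqrt{21} \approx 4.5826 i$)
$\left(B{\left(11 \right)} + 141\right) d = \left(\left(11 + \frac{i \sqrt{94}}{2}\right) + 141\right) i \sqrt{21} = \left(152 + \frac{i \sqrt{94}}{2}\right) i \sqrt{21} = i \sqrt{21} \left(152 + \frac{i \sqrt{94}}{2}\right)$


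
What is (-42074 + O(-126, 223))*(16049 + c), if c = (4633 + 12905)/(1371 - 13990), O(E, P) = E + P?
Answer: -8500543695761/12619 ≈ -6.7363e+8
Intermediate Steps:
c = -17538/12619 (c = 17538/(-12619) = 17538*(-1/12619) = -17538/12619 ≈ -1.3898)
(-42074 + O(-126, 223))*(16049 + c) = (-42074 + (-126 + 223))*(16049 - 17538/12619) = (-42074 + 97)*(202504793/12619) = -41977*202504793/12619 = -8500543695761/12619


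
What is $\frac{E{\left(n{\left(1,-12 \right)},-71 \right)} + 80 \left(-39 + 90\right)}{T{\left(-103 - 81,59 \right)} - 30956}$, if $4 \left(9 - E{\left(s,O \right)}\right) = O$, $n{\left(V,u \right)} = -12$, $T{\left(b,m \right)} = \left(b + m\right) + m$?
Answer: $- \frac{16427}{124088} \approx -0.13238$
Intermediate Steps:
$T{\left(b,m \right)} = b + 2 m$
$E{\left(s,O \right)} = 9 - \frac{O}{4}$
$\frac{E{\left(n{\left(1,-12 \right)},-71 \right)} + 80 \left(-39 + 90\right)}{T{\left(-103 - 81,59 \right)} - 30956} = \frac{\left(9 - - \frac{71}{4}\right) + 80 \left(-39 + 90\right)}{\left(\left(-103 - 81\right) + 2 \cdot 59\right) - 30956} = \frac{\left(9 + \frac{71}{4}\right) + 80 \cdot 51}{\left(\left(-103 - 81\right) + 118\right) - 30956} = \frac{\frac{107}{4} + 4080}{\left(-184 + 118\right) - 30956} = \frac{16427}{4 \left(-66 - 30956\right)} = \frac{16427}{4 \left(-31022\right)} = \frac{16427}{4} \left(- \frac{1}{31022}\right) = - \frac{16427}{124088}$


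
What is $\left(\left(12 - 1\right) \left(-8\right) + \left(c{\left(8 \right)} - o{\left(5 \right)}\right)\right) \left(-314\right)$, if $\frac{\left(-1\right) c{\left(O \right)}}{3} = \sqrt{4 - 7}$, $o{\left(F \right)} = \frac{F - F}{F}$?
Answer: $27632 + 942 i \sqrt{3} \approx 27632.0 + 1631.6 i$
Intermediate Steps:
$o{\left(F \right)} = 0$ ($o{\left(F \right)} = \frac{0}{F} = 0$)
$c{\left(O \right)} = - 3 i \sqrt{3}$ ($c{\left(O \right)} = - 3 \sqrt{4 - 7} = - 3 \sqrt{-3} = - 3 i \sqrt{3}$)
$\left(\left(12 - 1\right) \left(-8\right) + \left(c{\left(8 \right)} - o{\left(5 \right)}\right)\right) \left(-314\right) = \left(\left(12 - 1\right) \left(-8\right) - 3 i \sqrt{3}\right) \left(-314\right) = \left(11 \left(-8\right) + \left(- 3 i \sqrt{3} + 0\right)\right) \left(-314\right) = \left(-88 - 3 i \sqrt{3}\right) \left(-314\right) = 27632 + 942 i \sqrt{3}$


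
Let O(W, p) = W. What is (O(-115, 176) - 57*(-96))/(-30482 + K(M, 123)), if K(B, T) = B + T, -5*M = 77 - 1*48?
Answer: -26785/151824 ≈ -0.17642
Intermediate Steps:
M = -29/5 (M = -(77 - 1*48)/5 = -(77 - 48)/5 = -1/5*29 = -29/5 ≈ -5.8000)
(O(-115, 176) - 57*(-96))/(-30482 + K(M, 123)) = (-115 - 57*(-96))/(-30482 + (-29/5 + 123)) = (-115 + 5472)/(-30482 + 586/5) = 5357/(-151824/5) = 5357*(-5/151824) = -26785/151824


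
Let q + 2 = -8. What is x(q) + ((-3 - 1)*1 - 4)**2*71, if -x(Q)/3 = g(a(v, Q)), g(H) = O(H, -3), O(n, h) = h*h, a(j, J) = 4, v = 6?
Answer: 4517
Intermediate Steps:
q = -10 (q = -2 - 8 = -10)
O(n, h) = h**2
g(H) = 9 (g(H) = (-3)**2 = 9)
x(Q) = -27 (x(Q) = -3*9 = -27)
x(q) + ((-3 - 1)*1 - 4)**2*71 = -27 + ((-3 - 1)*1 - 4)**2*71 = -27 + (-4*1 - 4)**2*71 = -27 + (-4 - 4)**2*71 = -27 + (-8)**2*71 = -27 + 64*71 = -27 + 4544 = 4517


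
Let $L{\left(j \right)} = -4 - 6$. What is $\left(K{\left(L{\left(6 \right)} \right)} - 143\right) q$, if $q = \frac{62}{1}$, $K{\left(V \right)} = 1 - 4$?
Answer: $-9052$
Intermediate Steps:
$L{\left(j \right)} = -10$ ($L{\left(j \right)} = -4 - 6 = -10$)
$K{\left(V \right)} = -3$ ($K{\left(V \right)} = 1 - 4 = -3$)
$q = 62$ ($q = 62 \cdot 1 = 62$)
$\left(K{\left(L{\left(6 \right)} \right)} - 143\right) q = \left(-3 - 143\right) 62 = \left(-146\right) 62 = -9052$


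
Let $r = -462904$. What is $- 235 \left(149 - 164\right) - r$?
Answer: $466429$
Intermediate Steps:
$- 235 \left(149 - 164\right) - r = - 235 \left(149 - 164\right) - -462904 = \left(-235\right) \left(-15\right) + 462904 = 3525 + 462904 = 466429$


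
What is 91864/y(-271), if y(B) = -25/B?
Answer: 24895144/25 ≈ 9.9581e+5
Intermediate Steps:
91864/y(-271) = 91864/((-25/(-271))) = 91864/((-25*(-1/271))) = 91864/(25/271) = 91864*(271/25) = 24895144/25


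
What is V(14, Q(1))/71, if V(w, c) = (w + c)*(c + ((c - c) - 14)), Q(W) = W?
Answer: -195/71 ≈ -2.7465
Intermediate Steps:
V(w, c) = (-14 + c)*(c + w) (V(w, c) = (c + w)*(c + (0 - 14)) = (c + w)*(c - 14) = (c + w)*(-14 + c) = (-14 + c)*(c + w))
V(14, Q(1))/71 = (1² - 14*1 - 14*14 + 1*14)/71 = (1 - 14 - 196 + 14)*(1/71) = -195*1/71 = -195/71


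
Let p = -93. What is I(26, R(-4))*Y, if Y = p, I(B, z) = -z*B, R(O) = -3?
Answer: -7254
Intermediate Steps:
I(B, z) = -B*z
Y = -93
I(26, R(-4))*Y = -1*26*(-3)*(-93) = 78*(-93) = -7254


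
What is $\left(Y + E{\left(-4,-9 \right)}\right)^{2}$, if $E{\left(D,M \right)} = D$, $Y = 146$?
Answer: $20164$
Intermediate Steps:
$\left(Y + E{\left(-4,-9 \right)}\right)^{2} = \left(146 - 4\right)^{2} = 142^{2} = 20164$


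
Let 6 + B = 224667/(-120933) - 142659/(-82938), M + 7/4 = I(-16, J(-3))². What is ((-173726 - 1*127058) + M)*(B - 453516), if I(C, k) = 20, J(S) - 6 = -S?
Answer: 2933751595759183507/21535032 ≈ 1.3623e+11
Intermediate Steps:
J(S) = 6 - S
M = 1593/4 (M = -7/4 + 20² = -7/4 + 400 = 1593/4 ≈ 398.25)
B = -760011083/123826434 (B = -6 + (224667/(-120933) - 142659/(-82938)) = -6 + (224667*(-1/120933) - 142659*(-1/82938)) = -6 + (-8321/4479 + 47553/27646) = -6 - 17052479/123826434 = -760011083/123826434 ≈ -6.1377)
((-173726 - 1*127058) + M)*(B - 453516) = ((-173726 - 1*127058) + 1593/4)*(-760011083/123826434 - 453516) = ((-173726 - 127058) + 1593/4)*(-56158029053027/123826434) = (-300784 + 1593/4)*(-56158029053027/123826434) = -1201543/4*(-56158029053027/123826434) = 2933751595759183507/21535032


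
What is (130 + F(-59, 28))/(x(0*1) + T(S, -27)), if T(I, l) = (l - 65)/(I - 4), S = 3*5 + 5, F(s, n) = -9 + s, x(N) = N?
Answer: -248/23 ≈ -10.783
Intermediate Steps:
S = 20 (S = 15 + 5 = 20)
T(I, l) = (-65 + l)/(-4 + I)
(130 + F(-59, 28))/(x(0*1) + T(S, -27)) = (130 + (-9 - 59))/(0*1 + (-65 - 27)/(-4 + 20)) = (130 - 68)/(0 - 92/16) = 62/(0 + (1/16)*(-92)) = 62/(0 - 23/4) = 62/(-23/4) = 62*(-4/23) = -248/23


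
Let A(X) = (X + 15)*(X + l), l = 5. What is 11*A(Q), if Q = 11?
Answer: 4576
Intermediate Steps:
A(X) = (5 + X)*(15 + X) (A(X) = (X + 15)*(X + 5) = (15 + X)*(5 + X) = (5 + X)*(15 + X))
11*A(Q) = 11*(75 + 11² + 20*11) = 11*(75 + 121 + 220) = 11*416 = 4576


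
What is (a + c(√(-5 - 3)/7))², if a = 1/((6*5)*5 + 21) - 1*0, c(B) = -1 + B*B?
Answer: 94051204/70207641 ≈ 1.3396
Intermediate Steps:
c(B) = -1 + B²
a = 1/171 (a = 1/(30*5 + 21) + 0 = 1/(150 + 21) + 0 = 1/171 + 0 = 1/171 ≈ 0.0058480)
(a + c(√(-5 - 3)/7))² = (1/171 + (-1 + (√(-5 - 3)/7)²))² = (1/171 + (-1 + (√(-8)*(⅐))²))² = (1/171 + (-1 + ((2*I*√2)*(⅐))²))² = (1/171 + (-1 + (2*I*√2/7)²))² = (1/171 + (-1 - 8/49))² = (1/171 - 57/49)² = (-9698/8379)² = 94051204/70207641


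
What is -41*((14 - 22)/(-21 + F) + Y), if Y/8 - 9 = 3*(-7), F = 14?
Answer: 27224/7 ≈ 3889.1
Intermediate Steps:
Y = -96 (Y = 72 + 8*(3*(-7)) = 72 + 8*(-21) = 72 - 168 = -96)
-41*((14 - 22)/(-21 + F) + Y) = -41*((14 - 22)/(-21 + 14) - 96) = -41*(-8/(-7) - 96) = -41*(-8*(-⅐) - 96) = -41*(8/7 - 96) = -41*(-664/7) = 27224/7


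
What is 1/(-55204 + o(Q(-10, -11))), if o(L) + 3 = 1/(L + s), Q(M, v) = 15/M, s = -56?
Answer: -115/6348807 ≈ -1.8114e-5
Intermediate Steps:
o(L) = -3 + 1/(-56 + L) (o(L) = -3 + 1/(L - 56) = -3 + 1/(-56 + L))
1/(-55204 + o(Q(-10, -11))) = 1/(-55204 + (169 - 45/(-10))/(-56 + 15/(-10))) = 1/(-55204 + (169 - 45*(-1)/10)/(-56 + 15*(-⅒))) = 1/(-55204 + (169 - 3*(-3/2))/(-56 - 3/2)) = 1/(-55204 + (169 + 9/2)/(-115/2)) = 1/(-55204 - 2/115*347/2) = 1/(-55204 - 347/115) = 1/(-6348807/115) = -115/6348807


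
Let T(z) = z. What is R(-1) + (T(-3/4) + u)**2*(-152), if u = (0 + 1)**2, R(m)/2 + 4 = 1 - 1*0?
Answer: -31/2 ≈ -15.500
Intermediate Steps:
R(m) = -6 (R(m) = -8 + 2*(1 - 1*0) = -8 + 2*(1 + 0) = -8 + 2*1 = -8 + 2 = -6)
u = 1 (u = 1**2 = 1)
R(-1) + (T(-3/4) + u)**2*(-152) = -6 + (-3/4 + 1)**2*(-152) = -6 + (1/4)**2*(-152) = -6 + (1/16)*(-152) = -6 - 19/2 = -31/2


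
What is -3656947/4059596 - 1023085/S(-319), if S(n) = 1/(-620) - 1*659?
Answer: 2573559140606993/1658673793276 ≈ 1551.6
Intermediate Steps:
S(n) = -408581/620 (S(n) = -1/620 - 659 = -408581/620)
-3656947/4059596 - 1023085/S(-319) = -3656947/4059596 - 1023085/(-408581/620) = -3656947*1/4059596 - 1023085*(-620/408581) = -3656947/4059596 + 634312700/408581 = 2573559140606993/1658673793276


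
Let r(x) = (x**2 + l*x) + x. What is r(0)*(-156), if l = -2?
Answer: 0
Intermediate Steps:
r(x) = x**2 - x (r(x) = (x**2 - 2*x) + x = x**2 - x)
r(0)*(-156) = (0*(-1 + 0))*(-156) = (0*(-1))*(-156) = 0*(-156) = 0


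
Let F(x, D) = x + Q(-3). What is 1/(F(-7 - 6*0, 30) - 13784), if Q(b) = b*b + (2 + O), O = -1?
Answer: -1/13781 ≈ -7.2564e-5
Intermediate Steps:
Q(b) = 1 + b² (Q(b) = b*b + (2 - 1) = b² + 1 = 1 + b²)
F(x, D) = 10 + x (F(x, D) = x + (1 + (-3)²) = x + (1 + 9) = x + 10 = 10 + x)
1/(F(-7 - 6*0, 30) - 13784) = 1/((10 + (-7 - 6*0)) - 13784) = 1/((10 + (-7 + 0)) - 13784) = 1/((10 - 7) - 13784) = 1/(3 - 13784) = 1/(-13781) = -1/13781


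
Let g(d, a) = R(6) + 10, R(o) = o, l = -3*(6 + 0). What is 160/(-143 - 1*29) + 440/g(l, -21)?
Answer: 2285/86 ≈ 26.570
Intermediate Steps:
l = -18 (l = -3*6 = -18)
g(d, a) = 16 (g(d, a) = 6 + 10 = 16)
160/(-143 - 1*29) + 440/g(l, -21) = 160/(-143 - 1*29) + 440/16 = 160/(-143 - 29) + 440*(1/16) = 160/(-172) + 55/2 = 160*(-1/172) + 55/2 = -40/43 + 55/2 = 2285/86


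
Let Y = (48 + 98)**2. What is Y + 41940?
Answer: 63256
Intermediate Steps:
Y = 21316 (Y = 146**2 = 21316)
Y + 41940 = 21316 + 41940 = 63256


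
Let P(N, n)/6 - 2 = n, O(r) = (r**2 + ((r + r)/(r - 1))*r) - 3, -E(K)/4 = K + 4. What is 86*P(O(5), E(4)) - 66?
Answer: -15546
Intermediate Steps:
E(K) = -16 - 4*K (E(K) = -4*(K + 4) = -4*(4 + K) = -16 - 4*K)
O(r) = -3 + r**2 + 2*r**2/(-1 + r) (O(r) = (r**2 + ((2*r)/(-1 + r))*r) - 3 = (r**2 + (2*r/(-1 + r))*r) - 3 = (r**2 + 2*r**2/(-1 + r)) - 3 = -3 + r**2 + 2*r**2/(-1 + r))
P(N, n) = 12 + 6*n
86*P(O(5), E(4)) - 66 = 86*(12 + 6*(-16 - 4*4)) - 66 = 86*(12 + 6*(-16 - 16)) - 66 = 86*(12 + 6*(-32)) - 66 = 86*(12 - 192) - 66 = 86*(-180) - 66 = -15480 - 66 = -15546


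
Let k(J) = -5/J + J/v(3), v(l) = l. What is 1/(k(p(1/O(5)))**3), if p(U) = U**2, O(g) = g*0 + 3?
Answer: -19683/1789188344 ≈ -1.1001e-5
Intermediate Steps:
O(g) = 3 (O(g) = 0 + 3 = 3)
k(J) = -5/J + J/3
1/(k(p(1/O(5)))**3) = 1/((-5/((1/3)**2) + (1/3)**2/3)**3) = 1/((-5/1/9 + (1/3)*(1/9))**3) = 1/((-5*9 + 1/27)**3) = 1/((-45 + 1/27)**3) = 1/((-1214/27)**3) = 1/(-1789188344/19683) = -19683/1789188344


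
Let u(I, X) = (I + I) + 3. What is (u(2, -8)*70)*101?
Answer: 49490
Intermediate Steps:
u(I, X) = 3 + 2*I (u(I, X) = 2*I + 3 = 3 + 2*I)
(u(2, -8)*70)*101 = ((3 + 2*2)*70)*101 = ((3 + 4)*70)*101 = (7*70)*101 = 490*101 = 49490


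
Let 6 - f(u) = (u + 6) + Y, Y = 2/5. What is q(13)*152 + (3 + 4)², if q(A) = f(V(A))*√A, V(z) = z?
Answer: 49 - 10184*√13/5 ≈ -7294.8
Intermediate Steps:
Y = ⅖ (Y = 2*(⅕) = ⅖ ≈ 0.40000)
f(u) = -⅖ - u (f(u) = 6 - ((u + 6) + ⅖) = 6 - ((6 + u) + ⅖) = 6 - (32/5 + u) = 6 + (-32/5 - u) = -⅖ - u)
q(A) = √A*(-⅖ - A) (q(A) = (-⅖ - A)*√A = √A*(-⅖ - A))
q(13)*152 + (3 + 4)² = (√13*(-⅖ - 1*13))*152 + (3 + 4)² = (√13*(-⅖ - 13))*152 + 7² = (√13*(-67/5))*152 + 49 = -67*√13/5*152 + 49 = -10184*√13/5 + 49 = 49 - 10184*√13/5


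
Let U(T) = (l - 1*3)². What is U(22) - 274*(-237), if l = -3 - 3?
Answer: 65019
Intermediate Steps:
l = -6
U(T) = 81 (U(T) = (-6 - 1*3)² = (-6 - 3)² = (-9)² = 81)
U(22) - 274*(-237) = 81 - 274*(-237) = 81 + 64938 = 65019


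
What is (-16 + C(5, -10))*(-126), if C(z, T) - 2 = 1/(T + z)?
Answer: 8946/5 ≈ 1789.2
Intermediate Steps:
C(z, T) = 2 + 1/(T + z)
(-16 + C(5, -10))*(-126) = (-16 + (1 + 2*(-10) + 2*5)/(-10 + 5))*(-126) = (-16 + (1 - 20 + 10)/(-5))*(-126) = (-16 - ⅕*(-9))*(-126) = (-16 + 9/5)*(-126) = -71/5*(-126) = 8946/5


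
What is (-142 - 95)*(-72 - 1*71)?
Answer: 33891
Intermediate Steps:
(-142 - 95)*(-72 - 1*71) = -237*(-72 - 71) = -237*(-143) = 33891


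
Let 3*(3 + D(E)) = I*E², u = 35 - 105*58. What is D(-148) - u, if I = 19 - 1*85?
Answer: -475836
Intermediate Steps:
u = -6055 (u = 35 - 6090 = -6055)
I = -66 (I = 19 - 85 = -66)
D(E) = -3 - 22*E² (D(E) = -3 + (-66*E²)/3 = -3 - 22*E²)
D(-148) - u = (-3 - 22*(-148)²) - 1*(-6055) = (-3 - 22*21904) + 6055 = (-3 - 481888) + 6055 = -481891 + 6055 = -475836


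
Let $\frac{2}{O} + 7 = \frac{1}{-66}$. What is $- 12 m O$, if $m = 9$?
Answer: $\frac{14256}{463} \approx 30.79$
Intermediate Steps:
$O = - \frac{132}{463}$ ($O = \frac{2}{-7 + \frac{1}{-66}} = \frac{2}{-7 - \frac{1}{66}} = \frac{2}{- \frac{463}{66}} = 2 \left(- \frac{66}{463}\right) = - \frac{132}{463} \approx -0.2851$)
$- 12 m O = \left(-12\right) 9 \left(- \frac{132}{463}\right) = \left(-108\right) \left(- \frac{132}{463}\right) = \frac{14256}{463}$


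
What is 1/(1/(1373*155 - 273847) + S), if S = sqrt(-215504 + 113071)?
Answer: -61032/381553196323393 - 3724905024*I*sqrt(102433)/381553196323393 ≈ -1.5996e-10 - 0.0031245*I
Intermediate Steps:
S = I*sqrt(102433) (S = sqrt(-102433) = I*sqrt(102433) ≈ 320.05*I)
1/(1/(1373*155 - 273847) + S) = 1/(1/(1373*155 - 273847) + I*sqrt(102433)) = 1/(1/(212815 - 273847) + I*sqrt(102433)) = 1/(1/(-61032) + I*sqrt(102433)) = 1/(-1/61032 + I*sqrt(102433))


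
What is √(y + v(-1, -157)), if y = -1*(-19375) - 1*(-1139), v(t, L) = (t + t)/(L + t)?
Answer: 29*√152233/79 ≈ 143.23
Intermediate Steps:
v(t, L) = 2*t/(L + t) (v(t, L) = (2*t)/(L + t) = 2*t/(L + t))
y = 20514 (y = 19375 + 1139 = 20514)
√(y + v(-1, -157)) = √(20514 + 2*(-1)/(-157 - 1)) = √(20514 + 2*(-1)/(-158)) = √(20514 + 2*(-1)*(-1/158)) = √(20514 + 1/79) = √(1620607/79) = 29*√152233/79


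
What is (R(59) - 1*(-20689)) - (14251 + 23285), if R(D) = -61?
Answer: -16908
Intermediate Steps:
(R(59) - 1*(-20689)) - (14251 + 23285) = (-61 - 1*(-20689)) - (14251 + 23285) = (-61 + 20689) - 1*37536 = 20628 - 37536 = -16908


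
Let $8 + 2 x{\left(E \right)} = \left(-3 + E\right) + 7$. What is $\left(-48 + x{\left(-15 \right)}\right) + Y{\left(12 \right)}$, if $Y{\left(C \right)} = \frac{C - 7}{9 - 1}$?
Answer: $- \frac{455}{8} \approx -56.875$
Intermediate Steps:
$x{\left(E \right)} = -2 + \frac{E}{2}$ ($x{\left(E \right)} = -4 + \frac{\left(-3 + E\right) + 7}{2} = -4 + \frac{4 + E}{2} = -4 + \left(2 + \frac{E}{2}\right) = -2 + \frac{E}{2}$)
$Y{\left(C \right)} = - \frac{7}{8} + \frac{C}{8}$ ($Y{\left(C \right)} = \frac{-7 + C}{8} = \left(-7 + C\right) \frac{1}{8} = - \frac{7}{8} + \frac{C}{8}$)
$\left(-48 + x{\left(-15 \right)}\right) + Y{\left(12 \right)} = \left(-48 + \left(-2 + \frac{1}{2} \left(-15\right)\right)\right) + \left(- \frac{7}{8} + \frac{1}{8} \cdot 12\right) = \left(-48 - \frac{19}{2}\right) + \left(- \frac{7}{8} + \frac{3}{2}\right) = \left(-48 - \frac{19}{2}\right) + \frac{5}{8} = - \frac{115}{2} + \frac{5}{8} = - \frac{455}{8}$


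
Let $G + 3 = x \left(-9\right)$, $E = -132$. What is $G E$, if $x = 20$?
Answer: $24156$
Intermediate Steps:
$G = -183$ ($G = -3 + 20 \left(-9\right) = -3 - 180 = -183$)
$G E = \left(-183\right) \left(-132\right) = 24156$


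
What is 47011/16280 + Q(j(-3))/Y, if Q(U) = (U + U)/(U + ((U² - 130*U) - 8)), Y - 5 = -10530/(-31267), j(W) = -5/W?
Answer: 1553250939793/538422628040 ≈ 2.8848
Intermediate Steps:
Y = 166865/31267 (Y = 5 - 10530/(-31267) = 5 - 10530*(-1/31267) = 5 + 10530/31267 = 166865/31267 ≈ 5.3368)
Q(U) = 2*U/(-8 + U² - 129*U) (Q(U) = (2*U)/(U + (-8 + U² - 130*U)) = (2*U)/(-8 + U² - 129*U) = 2*U/(-8 + U² - 129*U))
47011/16280 + Q(j(-3))/Y = 47011/16280 + (2*(-5/(-3))/(-8 + (-5/(-3))² - (-645)/(-3)))/(166865/31267) = 47011*(1/16280) + (2*(-5*(-⅓))/(-8 + (-5*(-⅓))² - (-645)*(-1)/3))*(31267/166865) = 47011/16280 + (2*(5/3)/(-8 + (5/3)² - 129*5/3))*(31267/166865) = 47011/16280 + (2*(5/3)/(-8 + 25/9 - 215))*(31267/166865) = 47011/16280 + (2*(5/3)/(-1982/9))*(31267/166865) = 47011/16280 + (2*(5/3)*(-9/1982))*(31267/166865) = 47011/16280 - 15/991*31267/166865 = 47011/16280 - 93801/33072643 = 1553250939793/538422628040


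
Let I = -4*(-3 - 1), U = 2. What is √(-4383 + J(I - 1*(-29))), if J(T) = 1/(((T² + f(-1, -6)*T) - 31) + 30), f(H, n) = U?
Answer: I*√19587607354/2114 ≈ 66.204*I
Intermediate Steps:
f(H, n) = 2
I = 16 (I = -4*(-4) = 16)
J(T) = 1/(-1 + T² + 2*T) (J(T) = 1/(((T² + 2*T) - 31) + 30) = 1/((-31 + T² + 2*T) + 30) = 1/(-1 + T² + 2*T))
√(-4383 + J(I - 1*(-29))) = √(-4383 + 1/(-1 + (16 - 1*(-29))² + 2*(16 - 1*(-29)))) = √(-4383 + 1/(-1 + (16 + 29)² + 2*(16 + 29))) = √(-4383 + 1/(-1 + 45² + 2*45)) = √(-4383 + 1/(-1 + 2025 + 90)) = √(-4383 + 1/2114) = √(-9265661/2114) = I*√19587607354/2114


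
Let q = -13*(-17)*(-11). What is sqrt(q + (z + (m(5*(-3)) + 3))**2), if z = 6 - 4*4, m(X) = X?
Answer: I*sqrt(1947) ≈ 44.125*I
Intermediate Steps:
z = -10 (z = 6 - 16 = -10)
q = -2431 (q = 221*(-11) = -2431)
sqrt(q + (z + (m(5*(-3)) + 3))**2) = sqrt(-2431 + (-10 + (5*(-3) + 3))**2) = sqrt(-2431 + (-10 + (-15 + 3))**2) = sqrt(-2431 + (-10 - 12)**2) = sqrt(-2431 + (-22)**2) = sqrt(-2431 + 484) = sqrt(-1947) = I*sqrt(1947)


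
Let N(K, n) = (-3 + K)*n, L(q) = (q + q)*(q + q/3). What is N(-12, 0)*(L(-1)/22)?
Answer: 0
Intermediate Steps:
L(q) = 8*q²/3 (L(q) = (2*q)*(q + q*(⅓)) = (2*q)*(q + q/3) = (2*q)*(4*q/3) = 8*q²/3)
N(K, n) = n*(-3 + K)
N(-12, 0)*(L(-1)/22) = (0*(-3 - 12))*(((8/3)*(-1)²)/22) = (0*(-15))*(((8/3)*1)*(1/22)) = 0*((8/3)*(1/22)) = 0*(4/33) = 0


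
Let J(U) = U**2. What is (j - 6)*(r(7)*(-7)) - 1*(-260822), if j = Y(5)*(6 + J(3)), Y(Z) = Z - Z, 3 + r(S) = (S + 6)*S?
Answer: 264518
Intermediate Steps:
r(S) = -3 + S*(6 + S) (r(S) = -3 + (S + 6)*S = -3 + (6 + S)*S = -3 + S*(6 + S))
Y(Z) = 0
j = 0 (j = 0*(6 + 3**2) = 0*(6 + 9) = 0*15 = 0)
(j - 6)*(r(7)*(-7)) - 1*(-260822) = (0 - 6)*((-3 + 7**2 + 6*7)*(-7)) - 1*(-260822) = -6*(-3 + 49 + 42)*(-7) + 260822 = -528*(-7) + 260822 = -6*(-616) + 260822 = 3696 + 260822 = 264518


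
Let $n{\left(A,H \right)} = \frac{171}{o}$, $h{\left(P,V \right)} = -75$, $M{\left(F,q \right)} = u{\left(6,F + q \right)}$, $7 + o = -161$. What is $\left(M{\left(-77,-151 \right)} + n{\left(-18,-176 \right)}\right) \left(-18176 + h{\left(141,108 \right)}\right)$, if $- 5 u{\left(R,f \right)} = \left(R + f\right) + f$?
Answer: $- \frac{90944733}{56} \approx -1.624 \cdot 10^{6}$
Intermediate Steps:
$o = -168$ ($o = -7 - 161 = -168$)
$u{\left(R,f \right)} = - \frac{2 f}{5} - \frac{R}{5}$ ($u{\left(R,f \right)} = - \frac{\left(R + f\right) + f}{5} = - \frac{R + 2 f}{5} = - \frac{2 f}{5} - \frac{R}{5}$)
$M{\left(F,q \right)} = - \frac{6}{5} - \frac{2 F}{5} - \frac{2 q}{5}$ ($M{\left(F,q \right)} = - \frac{2 \left(F + q\right)}{5} - \frac{6}{5} = \left(- \frac{2 F}{5} - \frac{2 q}{5}\right) - \frac{6}{5} = - \frac{6}{5} - \frac{2 F}{5} - \frac{2 q}{5}$)
$n{\left(A,H \right)} = - \frac{57}{56}$ ($n{\left(A,H \right)} = \frac{171}{-168} = 171 \left(- \frac{1}{168}\right) = - \frac{57}{56}$)
$\left(M{\left(-77,-151 \right)} + n{\left(-18,-176 \right)}\right) \left(-18176 + h{\left(141,108 \right)}\right) = \left(\left(- \frac{6}{5} - - \frac{154}{5} - - \frac{302}{5}\right) - \frac{57}{56}\right) \left(-18176 - 75\right) = \left(\left(- \frac{6}{5} + \frac{154}{5} + \frac{302}{5}\right) - \frac{57}{56}\right) \left(-18251\right) = \left(90 - \frac{57}{56}\right) \left(-18251\right) = \frac{4983}{56} \left(-18251\right) = - \frac{90944733}{56}$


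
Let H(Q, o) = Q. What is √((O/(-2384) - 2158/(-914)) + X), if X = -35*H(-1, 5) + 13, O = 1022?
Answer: √3704307273658/272372 ≈ 7.0663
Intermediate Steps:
X = 48 (X = -35*(-1) + 13 = 35 + 13 = 48)
√((O/(-2384) - 2158/(-914)) + X) = √((1022/(-2384) - 2158/(-914)) + 48) = √((1022*(-1/2384) - 2158*(-1/914)) + 48) = √((-511/1192 + 1079/457) + 48) = √(1052641/544744 + 48) = √(27200353/544744) = √3704307273658/272372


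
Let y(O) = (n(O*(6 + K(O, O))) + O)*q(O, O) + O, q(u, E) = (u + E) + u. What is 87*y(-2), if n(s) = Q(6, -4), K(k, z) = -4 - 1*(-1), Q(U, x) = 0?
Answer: 870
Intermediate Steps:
K(k, z) = -3 (K(k, z) = -4 + 1 = -3)
n(s) = 0
q(u, E) = E + 2*u (q(u, E) = (E + u) + u = E + 2*u)
y(O) = O + 3*O² (y(O) = (0 + O)*(O + 2*O) + O = O*(3*O) + O = 3*O² + O = O + 3*O²)
87*y(-2) = 87*(-2*(1 + 3*(-2))) = 87*(-2*(1 - 6)) = 87*(-2*(-5)) = 87*10 = 870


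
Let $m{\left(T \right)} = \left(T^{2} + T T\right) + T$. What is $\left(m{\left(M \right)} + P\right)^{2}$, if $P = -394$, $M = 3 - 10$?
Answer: $91809$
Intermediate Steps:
$M = -7$ ($M = 3 - 10 = -7$)
$m{\left(T \right)} = T + 2 T^{2}$ ($m{\left(T \right)} = \left(T^{2} + T^{2}\right) + T = 2 T^{2} + T = T + 2 T^{2}$)
$\left(m{\left(M \right)} + P\right)^{2} = \left(- 7 \left(1 + 2 \left(-7\right)\right) - 394\right)^{2} = \left(- 7 \left(1 - 14\right) - 394\right)^{2} = \left(\left(-7\right) \left(-13\right) - 394\right)^{2} = \left(91 - 394\right)^{2} = \left(-303\right)^{2} = 91809$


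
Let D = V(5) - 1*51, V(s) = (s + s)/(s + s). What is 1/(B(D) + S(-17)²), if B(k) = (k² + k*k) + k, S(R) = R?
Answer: 1/5239 ≈ 0.00019088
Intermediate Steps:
V(s) = 1 (V(s) = (2*s)/((2*s)) = (2*s)*(1/(2*s)) = 1)
D = -50 (D = 1 - 1*51 = 1 - 51 = -50)
B(k) = k + 2*k² (B(k) = (k² + k²) + k = 2*k² + k = k + 2*k²)
1/(B(D) + S(-17)²) = 1/(-50*(1 + 2*(-50)) + (-17)²) = 1/(-50*(1 - 100) + 289) = 1/(-50*(-99) + 289) = 1/(4950 + 289) = 1/5239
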